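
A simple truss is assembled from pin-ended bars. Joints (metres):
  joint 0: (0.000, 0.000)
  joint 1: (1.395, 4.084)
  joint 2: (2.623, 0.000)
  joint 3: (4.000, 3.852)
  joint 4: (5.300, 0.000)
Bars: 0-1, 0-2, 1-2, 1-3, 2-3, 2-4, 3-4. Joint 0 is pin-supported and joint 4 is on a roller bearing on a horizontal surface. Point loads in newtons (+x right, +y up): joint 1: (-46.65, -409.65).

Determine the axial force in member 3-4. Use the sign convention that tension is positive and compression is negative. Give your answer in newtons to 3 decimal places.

N=5 nodes, M=7 members, R=3 reactions → 2N=10, M+R=10
member 0 (0-1): L=4.3157, (cx,cy)=(0.3232,0.9463)
member 1 (0-2): L=2.6230, (cx,cy)=(1.0000,0.0000)
member 2 (1-2): L=4.2646, (cx,cy)=(0.2880,-0.9576)
member 3 (1-3): L=2.6153, (cx,cy)=(0.9961,-0.0887)
member 4 (2-3): L=4.0907, (cx,cy)=(0.3366,0.9416)
member 5 (2-4): L=2.6770, (cx,cy)=(1.0000,0.0000)
member 6 (3-4): L=4.0655, (cx,cy)=(0.3198,-0.9475)
solve A·x = −loads:
  F[0-1] = -356.9353 N (compression)
  F[0-2] = +68.7258 N (tension)
  F[1-2] = -70.5529 N (compression)
  F[1-3] = -48.6016 N (compression)
  F[2-3] = +71.7520 N (tension)
  F[2-4] = +24.2572 N (tension)
  F[3-4] = -75.8590 N (compression)
  Rx@0 = +46.6500 N
  Ry@0 = +337.7739 N
  Ry@4 = +71.8761 N

-75.859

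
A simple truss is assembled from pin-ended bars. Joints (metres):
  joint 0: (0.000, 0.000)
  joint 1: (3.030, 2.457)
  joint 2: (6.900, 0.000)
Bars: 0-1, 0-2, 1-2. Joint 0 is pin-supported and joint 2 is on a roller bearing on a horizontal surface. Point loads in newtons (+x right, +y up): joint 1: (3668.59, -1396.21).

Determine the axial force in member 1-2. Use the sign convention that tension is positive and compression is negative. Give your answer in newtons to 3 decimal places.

-3581.167

N=3 nodes, M=3 members, R=3 reactions → 2N=6, M+R=6
member 0 (0-1): L=3.9010, (cx,cy)=(0.7767,0.6298)
member 1 (0-2): L=6.9000, (cx,cy)=(1.0000,0.0000)
member 2 (1-2): L=4.5841, (cx,cy)=(0.8442,-0.5360)
solve A·x = −loads:
  F[0-1] = +830.7597 N (tension)
  F[0-2] = +3023.3180 N (tension)
  F[1-2] = -3581.1674 N (compression)
  Rx@0 = -3668.5900 N
  Ry@0 = -523.2454 N
  Ry@2 = +1919.4554 N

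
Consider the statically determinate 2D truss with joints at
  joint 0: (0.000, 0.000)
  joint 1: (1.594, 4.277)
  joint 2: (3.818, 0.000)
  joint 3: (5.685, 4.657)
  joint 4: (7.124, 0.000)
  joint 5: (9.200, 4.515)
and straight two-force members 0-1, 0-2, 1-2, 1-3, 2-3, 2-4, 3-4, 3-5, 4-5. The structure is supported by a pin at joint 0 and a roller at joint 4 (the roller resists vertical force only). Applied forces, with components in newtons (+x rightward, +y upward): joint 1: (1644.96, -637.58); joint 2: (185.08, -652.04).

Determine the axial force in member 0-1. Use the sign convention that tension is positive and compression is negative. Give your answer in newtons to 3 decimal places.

N=6 nodes, M=9 members, R=3 reactions → 2N=12, M+R=12
member 0 (0-1): L=4.5644, (cx,cy)=(0.3492,0.9370)
member 1 (0-2): L=3.8180, (cx,cy)=(1.0000,0.0000)
member 2 (1-2): L=4.8207, (cx,cy)=(0.4613,-0.8872)
member 3 (1-3): L=4.1086, (cx,cy)=(0.9957,0.0925)
member 4 (2-3): L=5.0173, (cx,cy)=(0.3721,0.9282)
member 5 (2-4): L=3.3060, (cx,cy)=(1.0000,0.0000)
member 6 (3-4): L=4.8743, (cx,cy)=(0.2952,-0.9554)
member 7 (3-5): L=3.5179, (cx,cy)=(0.9992,-0.0404)
member 8 (4-5): L=4.9694, (cx,cy)=(0.4178,0.9086)
solve A·x = −loads:
  F[0-1] = +202.8372 N (tension)
  F[0-2] = +1759.2040 N (tension)
  F[1-2] = -1047.0807 N (compression)
  F[1-3] = -1095.7540 N (compression)
  F[2-3] = +1703.3527 N (tension)
  F[2-4] = +457.2189 N (tension)
  F[3-4] = -1548.7158 N (compression)
  F[3-5] = -0.0000 N (compression)
  F[4-5] = +0.0000 N (tension)
  Rx@0 = -1830.0400 N
  Ry@0 = -190.0663 N
  Ry@4 = +1479.6863 N

202.837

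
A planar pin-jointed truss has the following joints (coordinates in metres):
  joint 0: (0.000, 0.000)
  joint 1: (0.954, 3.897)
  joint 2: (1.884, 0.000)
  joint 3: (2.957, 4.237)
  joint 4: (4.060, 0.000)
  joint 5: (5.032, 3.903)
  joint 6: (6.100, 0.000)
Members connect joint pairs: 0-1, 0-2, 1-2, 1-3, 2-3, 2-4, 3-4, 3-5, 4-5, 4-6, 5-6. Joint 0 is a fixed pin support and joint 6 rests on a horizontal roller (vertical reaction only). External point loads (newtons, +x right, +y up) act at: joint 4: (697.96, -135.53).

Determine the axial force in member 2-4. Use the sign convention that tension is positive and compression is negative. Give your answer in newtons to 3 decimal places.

N=7 nodes, M=11 members, R=3 reactions → 2N=14, M+R=14
member 0 (0-1): L=4.0121, (cx,cy)=(0.2378,0.9713)
member 1 (0-2): L=1.8840, (cx,cy)=(1.0000,0.0000)
member 2 (1-2): L=4.0064, (cx,cy)=(0.2321,-0.9727)
member 3 (1-3): L=2.0317, (cx,cy)=(0.9859,0.1674)
member 4 (2-3): L=4.3708, (cx,cy)=(0.2455,0.9694)
member 5 (2-4): L=2.1760, (cx,cy)=(1.0000,0.0000)
member 6 (3-4): L=4.3782, (cx,cy)=(0.2519,-0.9677)
member 7 (3-5): L=2.1017, (cx,cy)=(0.9873,-0.1589)
member 8 (4-5): L=4.0222, (cx,cy)=(0.2417,0.9704)
member 9 (4-6): L=2.0400, (cx,cy)=(1.0000,0.0000)
member 10 (5-6): L=4.0465, (cx,cy)=(0.2639,-0.9645)
solve A·x = −loads:
  F[0-1] = -46.6632 N (compression)
  F[0-2] = +709.0557 N (tension)
  F[1-2] = +42.9225 N (tension)
  F[1-3] = -21.3604 N (compression)
  F[2-3] = -43.0681 N (compression)
  F[2-4] = +729.5921 N (tension)
  F[3-4] = +54.3753 N (tension)
  F[3-5] = -45.9143 N (compression)
  F[4-5] = +85.4409 N (tension)
  F[4-6] = +24.6834 N (tension)
  F[5-6] = -93.5214 N (compression)
  Rx@0 = -697.9600 N
  Ry@0 = +45.3248 N
  Ry@6 = +90.2052 N

729.592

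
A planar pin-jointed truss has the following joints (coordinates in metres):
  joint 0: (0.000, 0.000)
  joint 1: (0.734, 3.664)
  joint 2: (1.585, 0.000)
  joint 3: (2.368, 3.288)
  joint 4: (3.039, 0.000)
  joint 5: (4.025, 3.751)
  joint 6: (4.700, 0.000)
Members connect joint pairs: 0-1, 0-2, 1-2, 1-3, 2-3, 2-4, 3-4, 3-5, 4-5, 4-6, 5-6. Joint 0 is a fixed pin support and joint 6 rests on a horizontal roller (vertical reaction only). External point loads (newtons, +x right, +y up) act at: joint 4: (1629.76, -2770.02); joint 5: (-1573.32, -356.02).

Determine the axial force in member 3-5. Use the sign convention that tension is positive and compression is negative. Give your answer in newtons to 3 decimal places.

-2075.202

N=7 nodes, M=11 members, R=3 reactions → 2N=14, M+R=14
member 0 (0-1): L=3.7368, (cx,cy)=(0.1964,0.9805)
member 1 (0-2): L=1.5850, (cx,cy)=(1.0000,0.0000)
member 2 (1-2): L=3.7615, (cx,cy)=(0.2262,-0.9741)
member 3 (1-3): L=1.6767, (cx,cy)=(0.9745,-0.2242)
member 4 (2-3): L=3.3799, (cx,cy)=(0.2317,0.9728)
member 5 (2-4): L=1.4540, (cx,cy)=(1.0000,0.0000)
member 6 (3-4): L=3.3558, (cx,cy)=(0.2000,-0.9798)
member 7 (3-5): L=1.7205, (cx,cy)=(0.9631,0.2691)
member 8 (4-5): L=3.8784, (cx,cy)=(0.2542,0.9671)
member 9 (4-6): L=1.6610, (cx,cy)=(1.0000,0.0000)
member 10 (5-6): L=3.8112, (cx,cy)=(0.1771,-0.9842)
solve A·x = −loads:
  F[0-1] = -2331.1236 N (compression)
  F[0-2] = +514.3307 N (tension)
  F[1-2] = +2593.3228 N (tension)
  F[1-3] = -1071.8978 N (compression)
  F[2-3] = -2596.7228 N (compression)
  F[2-4] = +1702.5966 N (tension)
  F[3-4] = +1762.8481 N (tension)
  F[3-5] = -2075.2022 N (compression)
  F[4-5] = +1078.1967 N (tension)
  F[4-6] = +151.2190 N (tension)
  F[5-6] = -853.8270 N (compression)
  Rx@0 = -56.4400 N
  Ry@0 = +2285.7106 N
  Ry@6 = +840.3294 N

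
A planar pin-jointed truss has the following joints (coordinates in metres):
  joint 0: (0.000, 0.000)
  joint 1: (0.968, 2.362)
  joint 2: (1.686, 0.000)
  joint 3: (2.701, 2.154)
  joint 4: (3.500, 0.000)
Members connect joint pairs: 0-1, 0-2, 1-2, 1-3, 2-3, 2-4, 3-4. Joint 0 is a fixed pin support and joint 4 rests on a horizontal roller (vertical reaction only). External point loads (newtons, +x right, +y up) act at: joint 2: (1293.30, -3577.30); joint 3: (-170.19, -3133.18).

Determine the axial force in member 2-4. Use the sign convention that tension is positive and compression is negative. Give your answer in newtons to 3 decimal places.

N=5 nodes, M=7 members, R=3 reactions → 2N=10, M+R=10
member 0 (0-1): L=2.5527, (cx,cy)=(0.3792,0.9253)
member 1 (0-2): L=1.6860, (cx,cy)=(1.0000,0.0000)
member 2 (1-2): L=2.4687, (cx,cy)=(0.2908,-0.9568)
member 3 (1-3): L=1.7454, (cx,cy)=(0.9929,-0.1192)
member 4 (2-3): L=2.3812, (cx,cy)=(0.4263,0.9046)
member 5 (2-4): L=1.8140, (cx,cy)=(1.0000,0.0000)
member 6 (3-4): L=2.2974, (cx,cy)=(0.3478,-0.9376)
solve A·x = −loads:
  F[0-1] = -2889.9121 N (compression)
  F[0-2] = +2219.0005 N (tension)
  F[1-2] = +3043.3926 N (tension)
  F[1-3] = -1995.2464 N (compression)
  F[2-3] = +735.6484 N (tension)
  F[2-4] = +1497.2594 N (tension)
  F[3-4] = -4305.1648 N (compression)
  Rx@0 = -1123.1100 N
  Ry@0 = +2674.0635 N
  Ry@4 = +4036.4165 N

1497.259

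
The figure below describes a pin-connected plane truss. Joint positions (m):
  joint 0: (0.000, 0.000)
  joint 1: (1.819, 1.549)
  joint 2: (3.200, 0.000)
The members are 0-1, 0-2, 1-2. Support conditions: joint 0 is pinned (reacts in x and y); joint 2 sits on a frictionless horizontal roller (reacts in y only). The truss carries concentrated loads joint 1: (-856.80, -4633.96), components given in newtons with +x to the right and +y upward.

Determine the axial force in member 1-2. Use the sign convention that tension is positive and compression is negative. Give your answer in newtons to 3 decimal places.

-2973.336

N=3 nodes, M=3 members, R=3 reactions → 2N=6, M+R=6
member 0 (0-1): L=2.3892, (cx,cy)=(0.7614,0.6483)
member 1 (0-2): L=3.2000, (cx,cy)=(1.0000,0.0000)
member 2 (1-2): L=2.0752, (cx,cy)=(0.6655,-0.7464)
solve A·x = −loads:
  F[0-1] = -3724.2582 N (compression)
  F[0-2] = +1978.6653 N (tension)
  F[1-2] = -2973.3362 N (compression)
  Rx@0 = +856.8000 N
  Ry@0 = +2414.5881 N
  Ry@2 = +2219.3719 N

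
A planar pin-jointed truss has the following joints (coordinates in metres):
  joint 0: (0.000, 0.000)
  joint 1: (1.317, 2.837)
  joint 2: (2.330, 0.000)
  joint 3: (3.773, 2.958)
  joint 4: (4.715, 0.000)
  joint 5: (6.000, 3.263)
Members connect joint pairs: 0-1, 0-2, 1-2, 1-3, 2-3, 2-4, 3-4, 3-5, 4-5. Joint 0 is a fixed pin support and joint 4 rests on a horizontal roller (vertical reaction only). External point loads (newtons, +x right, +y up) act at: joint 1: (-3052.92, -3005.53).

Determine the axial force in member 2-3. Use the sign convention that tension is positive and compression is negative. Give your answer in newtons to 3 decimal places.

N=6 nodes, M=9 members, R=3 reactions → 2N=12, M+R=12
member 0 (0-1): L=3.1278, (cx,cy)=(0.4211,0.9070)
member 1 (0-2): L=2.3300, (cx,cy)=(1.0000,0.0000)
member 2 (1-2): L=3.0124, (cx,cy)=(0.3363,-0.9418)
member 3 (1-3): L=2.4590, (cx,cy)=(0.9988,0.0492)
member 4 (2-3): L=3.2912, (cx,cy)=(0.4384,0.8988)
member 5 (2-4): L=2.3850, (cx,cy)=(1.0000,0.0000)
member 6 (3-4): L=3.1044, (cx,cy)=(0.3034,-0.9528)
member 7 (3-5): L=2.2478, (cx,cy)=(0.9908,0.1357)
member 8 (4-5): L=3.5069, (cx,cy)=(0.3664,0.9304)
solve A·x = −loads:
  F[0-1] = -4413.2498 N (compression)
  F[0-2] = -1194.6579 N (compression)
  F[1-2] = +1102.2078 N (tension)
  F[1-3] = +825.0143 N (tension)
  F[2-3] = -1154.9474 N (compression)
  F[2-4] = -317.6379 N (compression)
  F[3-4] = +1046.7794 N (tension)
  F[3-5] = -0.0000 N (compression)
  F[4-5] = -0.0000 N (compression)
  Rx@0 = +3052.9200 N
  Ry@0 = +4002.9533 N
  Ry@4 = -997.4233 N

-1154.947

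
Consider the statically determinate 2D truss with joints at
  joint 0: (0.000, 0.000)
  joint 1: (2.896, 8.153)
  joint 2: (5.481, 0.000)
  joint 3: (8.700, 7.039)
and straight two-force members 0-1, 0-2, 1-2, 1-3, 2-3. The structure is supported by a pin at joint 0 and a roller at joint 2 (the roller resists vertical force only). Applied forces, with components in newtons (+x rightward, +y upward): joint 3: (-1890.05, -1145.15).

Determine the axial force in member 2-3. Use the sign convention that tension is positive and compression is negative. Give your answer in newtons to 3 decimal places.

N=4 nodes, M=5 members, R=3 reactions → 2N=8, M+R=8
member 0 (0-1): L=8.6521, (cx,cy)=(0.3347,0.9423)
member 1 (0-2): L=5.4810, (cx,cy)=(1.0000,0.0000)
member 2 (1-2): L=8.5530, (cx,cy)=(0.3022,-0.9532)
member 3 (1-3): L=5.9099, (cx,cy)=(0.9821,-0.1885)
member 4 (2-3): L=7.7401, (cx,cy)=(0.4159,0.9094)
solve A·x = −loads:
  F[0-1] = -1862.1701 N (compression)
  F[0-2] = -1266.7485 N (compression)
  F[1-2] = +2093.7676 N (tension)
  F[1-3] = -1279.0362 N (compression)
  F[2-3] = -1524.3203 N (compression)
  Rx@0 = +1890.0500 N
  Ry@0 = +1754.7572 N
  Ry@2 = -609.6072 N

-1524.320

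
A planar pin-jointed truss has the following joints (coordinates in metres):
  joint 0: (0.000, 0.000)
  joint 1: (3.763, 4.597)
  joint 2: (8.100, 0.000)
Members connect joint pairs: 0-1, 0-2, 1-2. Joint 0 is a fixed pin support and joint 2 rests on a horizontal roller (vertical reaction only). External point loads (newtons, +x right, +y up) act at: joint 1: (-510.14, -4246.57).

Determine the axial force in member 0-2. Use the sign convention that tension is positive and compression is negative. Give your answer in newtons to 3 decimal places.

1588.095

N=3 nodes, M=3 members, R=3 reactions → 2N=6, M+R=6
member 0 (0-1): L=5.9408, (cx,cy)=(0.6334,0.7738)
member 1 (0-2): L=8.1000, (cx,cy)=(1.0000,0.0000)
member 2 (1-2): L=6.3200, (cx,cy)=(0.6862,-0.7274)
solve A·x = −loads:
  F[0-1] = -3312.5432 N (compression)
  F[0-2] = +1588.0948 N (tension)
  F[1-2] = -2314.2048 N (compression)
  Rx@0 = +510.1400 N
  Ry@0 = +2563.2701 N
  Ry@2 = +1683.2999 N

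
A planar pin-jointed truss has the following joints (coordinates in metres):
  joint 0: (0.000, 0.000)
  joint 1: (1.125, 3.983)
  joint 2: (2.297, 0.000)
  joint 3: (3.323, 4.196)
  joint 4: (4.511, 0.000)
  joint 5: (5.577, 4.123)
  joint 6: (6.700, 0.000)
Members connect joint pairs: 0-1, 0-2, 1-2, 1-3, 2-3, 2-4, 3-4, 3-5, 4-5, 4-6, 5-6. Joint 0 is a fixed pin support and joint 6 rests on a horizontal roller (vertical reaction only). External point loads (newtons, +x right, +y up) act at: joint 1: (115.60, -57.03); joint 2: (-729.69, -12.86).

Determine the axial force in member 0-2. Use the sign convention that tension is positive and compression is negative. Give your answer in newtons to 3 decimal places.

-617.710

N=7 nodes, M=11 members, R=3 reactions → 2N=14, M+R=14
member 0 (0-1): L=4.1388, (cx,cy)=(0.2718,0.9623)
member 1 (0-2): L=2.2970, (cx,cy)=(1.0000,0.0000)
member 2 (1-2): L=4.1519, (cx,cy)=(0.2823,-0.9593)
member 3 (1-3): L=2.2083, (cx,cy)=(0.9953,0.0965)
member 4 (2-3): L=4.3196, (cx,cy)=(0.2375,0.9714)
member 5 (2-4): L=2.2140, (cx,cy)=(1.0000,0.0000)
member 6 (3-4): L=4.3609, (cx,cy)=(0.2724,-0.9622)
member 7 (3-5): L=2.2552, (cx,cy)=(0.9995,-0.0324)
member 8 (4-5): L=4.2586, (cx,cy)=(0.2503,0.9682)
member 9 (4-6): L=2.1890, (cx,cy)=(1.0000,0.0000)
member 10 (5-6): L=4.2732, (cx,cy)=(0.2628,-0.9649)
solve A·x = −loads:
  F[0-1] = +13.3178 N (tension)
  F[0-2] = -617.7100 N (compression)
  F[1-2] = -81.7869 N (compression)
  F[1-3] = -89.3093 N (compression)
  F[2-3] = +94.0111 N (tension)
  F[2-4] = +66.5633 N (tension)
  F[3-4] = -84.4917 N (compression)
  F[3-5] = -43.5690 N (compression)
  F[4-5] = +83.9694 N (tension)
  F[4-6] = +22.5271 N (tension)
  F[5-6] = -85.7194 N (compression)
  Rx@0 = +614.0900 N
  Ry@0 = -12.8164 N
  Ry@6 = +82.7064 N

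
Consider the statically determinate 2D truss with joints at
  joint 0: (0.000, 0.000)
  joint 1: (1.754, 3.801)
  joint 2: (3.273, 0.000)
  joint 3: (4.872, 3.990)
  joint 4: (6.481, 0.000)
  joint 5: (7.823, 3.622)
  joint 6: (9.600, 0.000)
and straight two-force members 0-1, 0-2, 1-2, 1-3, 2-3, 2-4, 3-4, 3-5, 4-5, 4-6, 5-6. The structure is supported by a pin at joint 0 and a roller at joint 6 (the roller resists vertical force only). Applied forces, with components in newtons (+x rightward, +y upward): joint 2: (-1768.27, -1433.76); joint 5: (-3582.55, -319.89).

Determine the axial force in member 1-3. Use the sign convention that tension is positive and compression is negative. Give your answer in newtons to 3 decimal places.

-1984.226

N=7 nodes, M=11 members, R=3 reactions → 2N=14, M+R=14
member 0 (0-1): L=4.1862, (cx,cy)=(0.4190,0.9080)
member 1 (0-2): L=3.2730, (cx,cy)=(1.0000,0.0000)
member 2 (1-2): L=4.0933, (cx,cy)=(0.3711,-0.9286)
member 3 (1-3): L=3.1237, (cx,cy)=(0.9982,0.0605)
member 4 (2-3): L=4.2985, (cx,cy)=(0.3720,0.9282)
member 5 (2-4): L=3.2080, (cx,cy)=(1.0000,0.0000)
member 6 (3-4): L=4.3022, (cx,cy)=(0.3740,-0.9274)
member 7 (3-5): L=2.9739, (cx,cy)=(0.9923,-0.1237)
member 8 (4-5): L=3.8626, (cx,cy)=(0.3474,0.9377)
member 9 (4-6): L=3.1190, (cx,cy)=(1.0000,0.0000)
member 10 (5-6): L=4.0344, (cx,cy)=(0.4405,-0.8978)
solve A·x = −loads:
  F[0-1] = -2594.5479 N (compression)
  F[0-2] = -4263.7107 N (compression)
  F[1-2] = +2407.6833 N (tension)
  F[1-3] = -1984.2258 N (compression)
  F[2-3] = -864.0063 N (compression)
  F[2-4] = -1280.5559 N (compression)
  F[3-4] = +1372.7673 N (tension)
  F[3-5] = -2837.2077 N (compression)
  F[4-5] = -1357.7266 N (compression)
  F[4-6] = -295.4308 N (compression)
  F[5-6] = +670.7340 N (tension)
  Rx@0 = +5350.8200 N
  Ry@0 = +2355.8167 N
  Ry@6 = -602.1667 N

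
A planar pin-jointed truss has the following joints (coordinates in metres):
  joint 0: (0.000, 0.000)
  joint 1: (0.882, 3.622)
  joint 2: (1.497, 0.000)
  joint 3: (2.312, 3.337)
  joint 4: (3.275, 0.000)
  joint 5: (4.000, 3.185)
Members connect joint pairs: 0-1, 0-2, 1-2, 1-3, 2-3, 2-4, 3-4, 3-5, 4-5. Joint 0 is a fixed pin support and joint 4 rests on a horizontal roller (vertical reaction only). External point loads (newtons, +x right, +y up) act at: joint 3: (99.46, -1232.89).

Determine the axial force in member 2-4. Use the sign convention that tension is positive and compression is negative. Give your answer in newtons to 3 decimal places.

N=6 nodes, M=9 members, R=3 reactions → 2N=12, M+R=12
member 0 (0-1): L=3.7278, (cx,cy)=(0.2366,0.9716)
member 1 (0-2): L=1.4970, (cx,cy)=(1.0000,0.0000)
member 2 (1-2): L=3.6738, (cx,cy)=(0.1674,-0.9859)
member 3 (1-3): L=1.4581, (cx,cy)=(0.9807,-0.1955)
member 4 (2-3): L=3.4351, (cx,cy)=(0.2373,0.9714)
member 5 (2-4): L=1.7780, (cx,cy)=(1.0000,0.0000)
member 6 (3-4): L=3.4732, (cx,cy)=(0.2773,-0.9608)
member 7 (3-5): L=1.6948, (cx,cy)=(0.9960,-0.0897)
member 8 (4-5): L=3.2665, (cx,cy)=(0.2220,0.9751)
solve A·x = −loads:
  F[0-1] = -268.8155 N (compression)
  F[0-2] = +163.0612 N (tension)
  F[1-2] = +287.5081 N (tension)
  F[1-3] = -113.9274 N (compression)
  F[2-3] = -291.7824 N (compression)
  F[2-4] = +280.4176 N (tension)
  F[3-4] = -1011.3595 N (compression)
  F[3-5] = -0.0000 N (tension)
  F[4-5] = -0.0000 N (tension)
  Rx@0 = -99.4600 N
  Ry@0 = +261.1832 N
  Ry@4 = +971.7068 N

280.418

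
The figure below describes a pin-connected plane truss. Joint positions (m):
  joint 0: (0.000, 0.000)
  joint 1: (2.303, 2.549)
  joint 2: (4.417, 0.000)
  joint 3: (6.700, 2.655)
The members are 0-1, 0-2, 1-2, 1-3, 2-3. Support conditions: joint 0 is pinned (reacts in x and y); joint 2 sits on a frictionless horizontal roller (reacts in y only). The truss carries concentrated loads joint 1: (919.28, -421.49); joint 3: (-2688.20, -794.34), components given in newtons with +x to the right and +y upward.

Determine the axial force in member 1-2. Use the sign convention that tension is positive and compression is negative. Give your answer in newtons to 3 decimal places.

526.994

N=4 nodes, M=5 members, R=3 reactions → 2N=8, M+R=8
member 0 (0-1): L=3.4353, (cx,cy)=(0.6704,0.7420)
member 1 (0-2): L=4.4170, (cx,cy)=(1.0000,0.0000)
member 2 (1-2): L=3.3116, (cx,cy)=(0.6384,-0.7697)
member 3 (1-3): L=4.3983, (cx,cy)=(0.9997,0.0241)
member 4 (2-3): L=3.5016, (cx,cy)=(0.6520,0.7582)
solve A·x = −loads:
  F[0-1] = -1181.2527 N (compression)
  F[0-2] = -977.0143 N (compression)
  F[1-2] = +526.9940 N (tension)
  F[1-3] = -2048.1983 N (compression)
  F[2-3] = -982.5253 N (compression)
  Rx@0 = +1768.9200 N
  Ry@0 = +876.4949 N
  Ry@2 = +339.3351 N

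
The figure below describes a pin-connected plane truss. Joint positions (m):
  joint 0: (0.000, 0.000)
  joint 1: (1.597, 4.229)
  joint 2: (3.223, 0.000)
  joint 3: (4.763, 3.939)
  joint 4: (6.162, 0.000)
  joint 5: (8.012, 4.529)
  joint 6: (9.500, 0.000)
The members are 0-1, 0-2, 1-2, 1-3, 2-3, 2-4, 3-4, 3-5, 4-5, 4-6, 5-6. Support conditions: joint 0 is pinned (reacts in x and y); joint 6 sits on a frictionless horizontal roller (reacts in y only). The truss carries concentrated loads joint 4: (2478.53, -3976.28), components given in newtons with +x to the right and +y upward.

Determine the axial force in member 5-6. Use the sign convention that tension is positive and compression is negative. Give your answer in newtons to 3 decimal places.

-2714.777

N=7 nodes, M=11 members, R=3 reactions → 2N=14, M+R=14
member 0 (0-1): L=4.5205, (cx,cy)=(0.3533,0.9355)
member 1 (0-2): L=3.2230, (cx,cy)=(1.0000,0.0000)
member 2 (1-2): L=4.5308, (cx,cy)=(0.3589,-0.9334)
member 3 (1-3): L=3.1793, (cx,cy)=(0.9958,-0.0912)
member 4 (2-3): L=4.2293, (cx,cy)=(0.3641,0.9314)
member 5 (2-4): L=2.9390, (cx,cy)=(1.0000,0.0000)
member 6 (3-4): L=4.1801, (cx,cy)=(0.3347,-0.9423)
member 7 (3-5): L=3.3021, (cx,cy)=(0.9839,0.1787)
member 8 (4-5): L=4.8923, (cx,cy)=(0.3781,0.9257)
member 9 (4-6): L=3.3380, (cx,cy)=(1.0000,0.0000)
member 10 (5-6): L=4.7672, (cx,cy)=(0.3121,-0.9500)
solve A·x = −loads:
  F[0-1] = -1493.4398 N (compression)
  F[0-2] = +3006.1326 N (tension)
  F[1-2] = +1605.1591 N (tension)
  F[1-3] = -1108.2752 N (compression)
  F[2-3] = -1608.6655 N (compression)
  F[2-4] = +4167.9370 N (tension)
  F[3-4] = +1086.9751 N (tension)
  F[3-5] = -2086.7793 N (compression)
  F[4-5] = +3188.7711 N (tension)
  F[4-6] = +847.3750 N (tension)
  F[5-6] = -2714.7765 N (compression)
  Rx@0 = -2478.5300 N
  Ry@0 = +1397.1392 N
  Ry@6 = +2579.1408 N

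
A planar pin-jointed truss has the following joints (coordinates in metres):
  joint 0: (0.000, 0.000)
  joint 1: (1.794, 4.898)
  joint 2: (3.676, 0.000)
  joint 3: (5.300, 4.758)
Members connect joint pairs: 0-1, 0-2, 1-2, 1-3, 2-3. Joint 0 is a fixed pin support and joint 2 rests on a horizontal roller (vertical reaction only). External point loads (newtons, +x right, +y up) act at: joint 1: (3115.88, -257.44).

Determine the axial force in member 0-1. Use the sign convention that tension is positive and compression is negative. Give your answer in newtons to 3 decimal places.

4281.040

N=4 nodes, M=5 members, R=3 reactions → 2N=8, M+R=8
member 0 (0-1): L=5.2162, (cx,cy)=(0.3439,0.9390)
member 1 (0-2): L=3.6760, (cx,cy)=(1.0000,0.0000)
member 2 (1-2): L=5.2471, (cx,cy)=(0.3587,-0.9335)
member 3 (1-3): L=3.5088, (cx,cy)=(0.9992,-0.0399)
member 4 (2-3): L=5.0275, (cx,cy)=(0.3230,0.9464)
solve A·x = −loads:
  F[0-1] = +4281.0401 N (tension)
  F[0-2] = +1643.5108 N (tension)
  F[1-2] = -4582.2039 N (compression)
  F[1-3] = -0.0000 N (tension)
  F[2-3] = +0.0000 N (tension)
  Rx@0 = -3115.8800 N
  Ry@0 = -4019.8798 N
  Ry@2 = +4277.3198 N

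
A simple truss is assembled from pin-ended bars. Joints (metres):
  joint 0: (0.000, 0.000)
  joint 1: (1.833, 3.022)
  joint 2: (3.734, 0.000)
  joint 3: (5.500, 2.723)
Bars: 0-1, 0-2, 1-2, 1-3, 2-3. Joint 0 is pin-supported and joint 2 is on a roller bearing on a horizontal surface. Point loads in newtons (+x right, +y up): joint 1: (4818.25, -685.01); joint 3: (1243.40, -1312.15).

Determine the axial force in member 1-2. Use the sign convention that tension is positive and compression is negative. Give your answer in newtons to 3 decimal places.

-7000.149

N=4 nodes, M=5 members, R=3 reactions → 2N=8, M+R=8
member 0 (0-1): L=3.5345, (cx,cy)=(0.5186,0.8550)
member 1 (0-2): L=3.7340, (cx,cy)=(1.0000,0.0000)
member 2 (1-2): L=3.5702, (cx,cy)=(0.5325,-0.8465)
member 3 (1-3): L=3.6792, (cx,cy)=(0.9967,-0.0813)
member 4 (2-3): L=3.2455, (cx,cy)=(0.5441,0.8390)
solve A·x = −loads:
  F[0-1] = +5939.2045 N (tension)
  F[0-2] = +2981.5255 N (tension)
  F[1-2] = -7000.1488 N (compression)
  F[1-3] = +1995.8038 N (tension)
  F[2-3] = -1370.6261 N (compression)
  Rx@0 = -6061.6500 N
  Ry@0 = -5078.0885 N
  Ry@2 = +7075.2485 N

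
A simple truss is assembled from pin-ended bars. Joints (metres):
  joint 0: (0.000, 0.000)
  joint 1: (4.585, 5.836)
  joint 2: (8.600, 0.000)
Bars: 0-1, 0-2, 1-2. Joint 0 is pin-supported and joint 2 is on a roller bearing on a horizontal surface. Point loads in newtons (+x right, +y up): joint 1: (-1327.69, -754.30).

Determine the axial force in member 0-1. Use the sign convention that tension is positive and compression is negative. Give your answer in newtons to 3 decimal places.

N=3 nodes, M=3 members, R=3 reactions → 2N=6, M+R=6
member 0 (0-1): L=7.4217, (cx,cy)=(0.6178,0.7863)
member 1 (0-2): L=8.6000, (cx,cy)=(1.0000,0.0000)
member 2 (1-2): L=7.0837, (cx,cy)=(0.5668,-0.8239)
solve A·x = −loads:
  F[0-1] = -1593.6100 N (compression)
  F[0-2] = -343.1803 N (compression)
  F[1-2] = +605.4780 N (tension)
  Rx@0 = +1327.6900 N
  Ry@0 = +1253.1295 N
  Ry@2 = -498.8295 N

-1593.610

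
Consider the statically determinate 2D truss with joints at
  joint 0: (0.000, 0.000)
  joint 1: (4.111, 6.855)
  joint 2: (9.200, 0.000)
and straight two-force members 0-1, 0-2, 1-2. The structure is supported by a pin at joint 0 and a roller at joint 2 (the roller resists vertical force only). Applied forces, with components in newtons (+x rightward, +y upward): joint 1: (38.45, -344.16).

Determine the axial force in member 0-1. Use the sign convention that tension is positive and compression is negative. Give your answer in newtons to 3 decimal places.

N=3 nodes, M=3 members, R=3 reactions → 2N=6, M+R=6
member 0 (0-1): L=7.9932, (cx,cy)=(0.5143,0.8576)
member 1 (0-2): L=9.2000, (cx,cy)=(1.0000,0.0000)
member 2 (1-2): L=8.5375, (cx,cy)=(0.5961,-0.8029)
solve A·x = −loads:
  F[0-1] = -188.5760 N (compression)
  F[0-2] = +135.4369 N (tension)
  F[1-2] = -227.2141 N (compression)
  Rx@0 = -38.4500 N
  Ry@0 = +161.7234 N
  Ry@2 = +182.4366 N

-188.576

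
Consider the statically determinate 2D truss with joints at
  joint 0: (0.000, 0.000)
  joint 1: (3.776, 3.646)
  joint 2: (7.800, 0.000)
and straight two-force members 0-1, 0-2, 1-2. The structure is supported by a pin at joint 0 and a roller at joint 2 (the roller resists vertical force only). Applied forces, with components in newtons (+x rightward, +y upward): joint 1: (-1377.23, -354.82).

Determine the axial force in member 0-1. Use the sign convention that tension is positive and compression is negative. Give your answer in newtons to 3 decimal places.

N=3 nodes, M=3 members, R=3 reactions → 2N=6, M+R=6
member 0 (0-1): L=5.2490, (cx,cy)=(0.7194,0.6946)
member 1 (0-2): L=7.8000, (cx,cy)=(1.0000,0.0000)
member 2 (1-2): L=5.4301, (cx,cy)=(0.7411,-0.6714)
solve A·x = −loads:
  F[0-1] = -1190.3250 N (compression)
  F[0-2] = -520.9319 N (compression)
  F[1-2] = +702.9592 N (tension)
  Rx@0 = +1377.2300 N
  Ry@0 = +826.8175 N
  Ry@2 = -471.9975 N

-1190.325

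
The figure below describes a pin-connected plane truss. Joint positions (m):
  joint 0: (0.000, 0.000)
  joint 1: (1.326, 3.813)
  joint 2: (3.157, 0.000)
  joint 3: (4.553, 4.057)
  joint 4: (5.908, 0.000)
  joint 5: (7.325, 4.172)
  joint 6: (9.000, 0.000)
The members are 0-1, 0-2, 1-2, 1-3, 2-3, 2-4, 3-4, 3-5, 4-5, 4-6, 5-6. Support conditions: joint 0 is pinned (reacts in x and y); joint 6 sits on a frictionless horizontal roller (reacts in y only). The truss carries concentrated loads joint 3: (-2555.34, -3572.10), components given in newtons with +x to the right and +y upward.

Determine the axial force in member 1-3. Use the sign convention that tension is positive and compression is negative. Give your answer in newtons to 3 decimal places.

N=7 nodes, M=11 members, R=3 reactions → 2N=14, M+R=14
member 0 (0-1): L=4.0370, (cx,cy)=(0.3285,0.9445)
member 1 (0-2): L=3.1570, (cx,cy)=(1.0000,0.0000)
member 2 (1-2): L=4.2298, (cx,cy)=(0.4329,-0.9015)
member 3 (1-3): L=3.2362, (cx,cy)=(0.9972,0.0754)
member 4 (2-3): L=4.2905, (cx,cy)=(0.3254,0.9456)
member 5 (2-4): L=2.7510, (cx,cy)=(1.0000,0.0000)
member 6 (3-4): L=4.2773, (cx,cy)=(0.3168,-0.9485)
member 7 (3-5): L=2.7744, (cx,cy)=(0.9991,0.0415)
member 8 (4-5): L=4.4061, (cx,cy)=(0.3216,0.9469)
member 9 (4-6): L=3.0920, (cx,cy)=(1.0000,0.0000)
member 10 (5-6): L=4.4957, (cx,cy)=(0.3726,-0.9280)
solve A·x = −loads:
  F[0-1] = -3088.2507 N (compression)
  F[0-2] = -1540.9640 N (compression)
  F[1-2] = +3040.3077 N (tension)
  F[1-3] = -2337.1079 N (compression)
  F[2-3] = -2898.4090 N (compression)
  F[2-4] = +718.1792 N (tension)
  F[3-4] = -712.3153 N (compression)
  F[3-5] = -492.9494 N (compression)
  F[4-5] = +713.5348 N (tension)
  F[4-6] = +263.0518 N (tension)
  F[5-6] = -706.0290 N (compression)
  Rx@0 = +2555.3400 N
  Ry@0 = +2916.9048 N
  Ry@6 = +655.1952 N

-2337.108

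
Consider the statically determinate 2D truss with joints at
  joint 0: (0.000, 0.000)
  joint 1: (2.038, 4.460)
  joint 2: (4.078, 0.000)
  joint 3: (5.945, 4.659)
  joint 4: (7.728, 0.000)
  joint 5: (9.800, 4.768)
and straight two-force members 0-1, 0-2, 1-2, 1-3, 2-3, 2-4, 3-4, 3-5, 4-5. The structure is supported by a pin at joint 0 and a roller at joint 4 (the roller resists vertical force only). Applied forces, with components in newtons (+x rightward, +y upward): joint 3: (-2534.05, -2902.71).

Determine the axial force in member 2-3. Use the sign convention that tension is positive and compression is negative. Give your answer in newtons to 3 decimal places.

-2259.552

N=6 nodes, M=9 members, R=3 reactions → 2N=12, M+R=12
member 0 (0-1): L=4.9036, (cx,cy)=(0.4156,0.9095)
member 1 (0-2): L=4.0780, (cx,cy)=(1.0000,0.0000)
member 2 (1-2): L=4.9044, (cx,cy)=(0.4160,-0.9094)
member 3 (1-3): L=3.9121, (cx,cy)=(0.9987,0.0509)
member 4 (2-3): L=5.0192, (cx,cy)=(0.3720,0.9282)
member 5 (2-4): L=3.6500, (cx,cy)=(1.0000,0.0000)
member 6 (3-4): L=4.9885, (cx,cy)=(0.3574,-0.9339)
member 7 (3-5): L=3.8565, (cx,cy)=(0.9996,0.0283)
member 8 (4-5): L=5.1988, (cx,cy)=(0.3986,0.9171)
solve A·x = −loads:
  F[0-1] = -2415.9683 N (compression)
  F[0-2] = -1529.9369 N (compression)
  F[1-2] = +2306.4053 N (tension)
  F[1-3] = -1966.0134 N (compression)
  F[2-3] = -2259.5523 N (compression)
  F[2-4] = +269.9141 N (tension)
  F[3-4] = -755.1728 N (compression)
  F[3-5] = -0.0000 N (compression)
  F[4-5] = -0.0000 N (compression)
  Rx@0 = +2534.0500 N
  Ry@0 = +2197.4212 N
  Ry@4 = +705.2888 N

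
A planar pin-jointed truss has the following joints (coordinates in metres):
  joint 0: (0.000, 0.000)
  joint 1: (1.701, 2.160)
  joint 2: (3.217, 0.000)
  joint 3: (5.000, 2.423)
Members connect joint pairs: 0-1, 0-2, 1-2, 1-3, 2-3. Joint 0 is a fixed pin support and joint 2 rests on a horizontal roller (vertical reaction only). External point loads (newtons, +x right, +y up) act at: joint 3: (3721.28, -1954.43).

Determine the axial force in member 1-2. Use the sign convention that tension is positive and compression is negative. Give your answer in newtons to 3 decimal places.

-4213.821

N=4 nodes, M=5 members, R=3 reactions → 2N=8, M+R=8
member 0 (0-1): L=2.7494, (cx,cy)=(0.6187,0.7856)
member 1 (0-2): L=3.2170, (cx,cy)=(1.0000,0.0000)
member 2 (1-2): L=2.6389, (cx,cy)=(0.5745,-0.8185)
member 3 (1-3): L=3.3095, (cx,cy)=(0.9968,0.0795)
member 4 (2-3): L=3.0083, (cx,cy)=(0.5927,0.8054)
solve A·x = −loads:
  F[0-1] = +4946.3676 N (tension)
  F[0-2] = +661.0187 N (tension)
  F[1-2] = -4213.8212 N (compression)
  F[1-3] = +5498.4035 N (tension)
  F[2-3] = -2969.0696 N (compression)
  Rx@0 = -3721.2800 N
  Ry@0 = -3886.0460 N
  Ry@2 = +5840.4760 N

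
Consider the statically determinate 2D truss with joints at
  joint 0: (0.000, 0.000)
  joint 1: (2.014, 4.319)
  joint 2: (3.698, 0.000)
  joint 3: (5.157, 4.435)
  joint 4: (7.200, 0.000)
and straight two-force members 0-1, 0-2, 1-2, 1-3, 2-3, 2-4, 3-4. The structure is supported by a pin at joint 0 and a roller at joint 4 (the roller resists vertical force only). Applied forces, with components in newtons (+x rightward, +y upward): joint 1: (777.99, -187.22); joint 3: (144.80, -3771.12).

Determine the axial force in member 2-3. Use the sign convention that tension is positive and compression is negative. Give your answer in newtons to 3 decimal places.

N=5 nodes, M=7 members, R=3 reactions → 2N=10, M+R=10
member 0 (0-1): L=4.7655, (cx,cy)=(0.4226,0.9063)
member 1 (0-2): L=3.6980, (cx,cy)=(1.0000,0.0000)
member 2 (1-2): L=4.6357, (cx,cy)=(0.3633,-0.9317)
member 3 (1-3): L=3.1451, (cx,cy)=(0.9993,0.0369)
member 4 (2-3): L=4.6688, (cx,cy)=(0.3125,0.9499)
member 5 (2-4): L=3.5020, (cx,cy)=(1.0000,0.0000)
member 6 (3-4): L=4.8829, (cx,cy)=(0.4184,-0.9083)
solve A·x = −loads:
  F[0-1] = -716.1231 N (compression)
  F[0-2] = +1225.4388 N (tension)
  F[1-2] = +446.4364 N (tension)
  F[1-3] = -1243.6613 N (compression)
  F[2-3] = -437.8670 N (compression)
  F[2-4] = +1524.4479 N (tension)
  F[3-4] = -3643.5551 N (compression)
  Rx@0 = -922.7900 N
  Ry@0 = +649.0270 N
  Ry@4 = +3309.3130 N

-437.867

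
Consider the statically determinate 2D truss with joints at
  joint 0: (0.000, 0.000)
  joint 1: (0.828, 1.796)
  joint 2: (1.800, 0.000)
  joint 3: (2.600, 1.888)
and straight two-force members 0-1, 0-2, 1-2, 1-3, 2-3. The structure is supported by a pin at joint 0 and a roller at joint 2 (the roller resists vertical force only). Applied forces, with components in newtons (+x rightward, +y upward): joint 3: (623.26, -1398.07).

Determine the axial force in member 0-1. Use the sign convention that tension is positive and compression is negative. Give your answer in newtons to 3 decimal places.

1404.078

N=4 nodes, M=5 members, R=3 reactions → 2N=8, M+R=8
member 0 (0-1): L=1.9777, (cx,cy)=(0.4187,0.9081)
member 1 (0-2): L=1.8000, (cx,cy)=(1.0000,0.0000)
member 2 (1-2): L=2.0422, (cx,cy)=(0.4760,-0.8795)
member 3 (1-3): L=1.7744, (cx,cy)=(0.9987,0.0518)
member 4 (2-3): L=2.0505, (cx,cy)=(0.3901,0.9208)
solve A·x = −loads:
  F[0-1] = +1404.0779 N (tension)
  F[0-2] = +35.4100 N (tension)
  F[1-2] = -1376.4761 N (compression)
  F[1-3] = +1244.6822 N (tension)
  F[2-3] = -1588.4905 N (compression)
  Rx@0 = -623.2600 N
  Ry@0 = -1275.0949 N
  Ry@2 = +2673.1649 N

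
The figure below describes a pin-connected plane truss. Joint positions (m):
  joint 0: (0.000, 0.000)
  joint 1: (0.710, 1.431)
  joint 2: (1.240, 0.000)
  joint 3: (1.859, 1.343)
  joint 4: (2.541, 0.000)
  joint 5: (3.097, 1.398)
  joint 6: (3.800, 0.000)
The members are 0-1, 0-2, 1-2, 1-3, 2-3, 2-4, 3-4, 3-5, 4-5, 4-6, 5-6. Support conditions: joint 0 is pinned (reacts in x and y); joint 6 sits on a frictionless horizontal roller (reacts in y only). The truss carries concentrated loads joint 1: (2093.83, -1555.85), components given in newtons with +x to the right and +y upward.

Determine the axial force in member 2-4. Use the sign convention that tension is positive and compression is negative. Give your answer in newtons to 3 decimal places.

1559.724

N=7 nodes, M=11 members, R=3 reactions → 2N=14, M+R=14
member 0 (0-1): L=1.5975, (cx,cy)=(0.4445,0.8958)
member 1 (0-2): L=1.2400, (cx,cy)=(1.0000,0.0000)
member 2 (1-2): L=1.5260, (cx,cy)=(0.3473,-0.9377)
member 3 (1-3): L=1.1524, (cx,cy)=(0.9971,-0.0764)
member 4 (2-3): L=1.4788, (cx,cy)=(0.4186,0.9082)
member 5 (2-4): L=1.3010, (cx,cy)=(1.0000,0.0000)
member 6 (3-4): L=1.5062, (cx,cy)=(0.4528,-0.8916)
member 7 (3-5): L=1.2392, (cx,cy)=(0.9990,0.0444)
member 8 (4-5): L=1.5045, (cx,cy)=(0.3696,0.9292)
member 9 (4-6): L=1.2590, (cx,cy)=(1.0000,0.0000)
member 10 (5-6): L=1.5648, (cx,cy)=(0.4493,-0.8934)
solve A·x = −loads:
  F[0-1] = -532.1046 N (compression)
  F[0-2] = +2330.3277 N (tension)
  F[1-2] = -988.5487 N (compression)
  F[1-3] = -1992.8096 N (compression)
  F[2-3] = +1020.7375 N (tension)
  F[2-4] = +1559.7237 N (tension)
  F[3-4] = -1259.6656 N (compression)
  F[3-5] = -990.3461 N (compression)
  F[4-5] = +1208.7116 N (tension)
  F[4-6] = +542.6831 N (tension)
  F[5-6] = -1207.9558 N (compression)
  Rx@0 = -2093.8300 N
  Ry@0 = +476.6594 N
  Ry@6 = +1079.1906 N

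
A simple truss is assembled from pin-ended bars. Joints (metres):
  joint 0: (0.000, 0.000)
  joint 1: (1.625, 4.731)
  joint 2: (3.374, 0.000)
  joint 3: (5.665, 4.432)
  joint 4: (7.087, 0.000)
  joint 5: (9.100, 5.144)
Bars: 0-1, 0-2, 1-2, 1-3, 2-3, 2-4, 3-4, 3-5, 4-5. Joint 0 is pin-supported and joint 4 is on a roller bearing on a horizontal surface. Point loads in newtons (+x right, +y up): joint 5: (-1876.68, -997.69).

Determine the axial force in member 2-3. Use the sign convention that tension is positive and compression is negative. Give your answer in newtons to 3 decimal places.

-1280.283

N=6 nodes, M=9 members, R=3 reactions → 2N=12, M+R=12
member 0 (0-1): L=5.0023, (cx,cy)=(0.3249,0.9458)
member 1 (0-2): L=3.3740, (cx,cy)=(1.0000,0.0000)
member 2 (1-2): L=5.0439, (cx,cy)=(0.3468,-0.9380)
member 3 (1-3): L=4.0510, (cx,cy)=(0.9973,-0.0738)
member 4 (2-3): L=4.9891, (cx,cy)=(0.4592,0.8883)
member 5 (2-4): L=3.7130, (cx,cy)=(1.0000,0.0000)
member 6 (3-4): L=4.6545, (cx,cy)=(0.3055,-0.9522)
member 7 (3-5): L=3.5080, (cx,cy)=(0.9792,0.2030)
member 8 (4-5): L=5.5238, (cx,cy)=(0.3644,0.9312)
solve A·x = −loads:
  F[0-1] = -1140.6391 N (compression)
  F[0-2] = -1506.1426 N (compression)
  F[1-2] = +1212.5487 N (tension)
  F[1-3] = -793.1551 N (compression)
  F[2-3] = -1280.2832 N (compression)
  F[2-4] = -497.7831 N (compression)
  F[3-4] = +780.8474 N (tension)
  F[3-5] = -1651.8332 N (compression)
  F[4-5] = -711.3434 N (compression)
  Rx@0 = +1876.6800 N
  Ry@0 = +1078.7769 N
  Ry@4 = -81.0869 N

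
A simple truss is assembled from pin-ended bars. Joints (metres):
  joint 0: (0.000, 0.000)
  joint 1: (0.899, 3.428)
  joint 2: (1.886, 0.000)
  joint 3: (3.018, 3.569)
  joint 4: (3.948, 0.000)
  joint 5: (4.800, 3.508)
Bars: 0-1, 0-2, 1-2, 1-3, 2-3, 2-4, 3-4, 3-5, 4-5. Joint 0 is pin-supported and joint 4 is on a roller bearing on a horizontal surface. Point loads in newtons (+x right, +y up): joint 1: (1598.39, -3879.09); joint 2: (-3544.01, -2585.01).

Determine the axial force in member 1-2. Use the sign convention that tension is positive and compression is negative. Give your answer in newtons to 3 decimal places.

N=6 nodes, M=9 members, R=3 reactions → 2N=12, M+R=12
member 0 (0-1): L=3.5439, (cx,cy)=(0.2537,0.9673)
member 1 (0-2): L=1.8860, (cx,cy)=(1.0000,0.0000)
member 2 (1-2): L=3.5673, (cx,cy)=(0.2767,-0.9610)
member 3 (1-3): L=2.1237, (cx,cy)=(0.9978,0.0664)
member 4 (2-3): L=3.7442, (cx,cy)=(0.3023,0.9532)
member 5 (2-4): L=2.0620, (cx,cy)=(1.0000,0.0000)
member 6 (3-4): L=3.6882, (cx,cy)=(0.2522,-0.9677)
member 7 (3-5): L=1.7830, (cx,cy)=(0.9994,-0.0342)
member 8 (4-5): L=3.6100, (cx,cy)=(0.2360,0.9718)
solve A·x = −loads:
  F[0-1] = -3058.0734 N (compression)
  F[0-2] = -1169.8671 N (compression)
  F[1-2] = -1101.7510 N (compression)
  F[1-3] = -2073.8834 N (compression)
  F[2-3] = +3822.6401 N (tension)
  F[2-4] = +913.5984 N (tension)
  F[3-4] = -3623.1334 N (compression)
  F[3-5] = -0.0000 N (compression)
  F[4-5] = +0.0000 N (tension)
  Rx@0 = +1945.6200 N
  Ry@0 = +2958.0433 N
  Ry@4 = +3506.0567 N

-1101.751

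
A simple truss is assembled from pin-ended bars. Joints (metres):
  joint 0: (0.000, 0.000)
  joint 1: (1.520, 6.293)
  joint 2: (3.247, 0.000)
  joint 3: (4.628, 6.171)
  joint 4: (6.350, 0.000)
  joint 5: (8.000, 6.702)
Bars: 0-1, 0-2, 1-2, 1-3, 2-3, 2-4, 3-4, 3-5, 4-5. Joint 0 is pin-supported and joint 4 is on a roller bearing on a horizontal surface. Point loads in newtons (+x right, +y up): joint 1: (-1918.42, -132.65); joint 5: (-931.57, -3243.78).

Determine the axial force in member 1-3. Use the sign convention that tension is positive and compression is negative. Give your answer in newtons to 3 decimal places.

859.302

N=6 nodes, M=9 members, R=3 reactions → 2N=12, M+R=12
member 0 (0-1): L=6.4740, (cx,cy)=(0.2348,0.9720)
member 1 (0-2): L=3.2470, (cx,cy)=(1.0000,0.0000)
member 2 (1-2): L=6.5257, (cx,cy)=(0.2646,-0.9643)
member 3 (1-3): L=3.1104, (cx,cy)=(0.9992,-0.0392)
member 4 (2-3): L=6.3236, (cx,cy)=(0.2184,0.9759)
member 5 (2-4): L=3.1030, (cx,cy)=(1.0000,0.0000)
member 6 (3-4): L=6.4068, (cx,cy)=(0.2688,-0.9632)
member 7 (3-5): L=3.4136, (cx,cy)=(0.9878,0.1556)
member 8 (4-5): L=6.9021, (cx,cy)=(0.2391,0.9710)
solve A·x = −loads:
  F[0-1] = -2204.0446 N (compression)
  F[0-2] = -2332.5101 N (compression)
  F[1-2] = +2049.1417 N (tension)
  F[1-3] = +859.3019 N (tension)
  F[2-3] = -2024.9581 N (compression)
  F[2-4] = -1347.9862 N (compression)
  F[3-4] = +2063.9510 N (tension)
  F[3-5] = -140.0346 N (compression)
  F[4-5] = -3318.2062 N (compression)
  Rx@0 = +2849.9900 N
  Ry@0 = +2142.4349 N
  Ry@4 = +1233.9951 N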